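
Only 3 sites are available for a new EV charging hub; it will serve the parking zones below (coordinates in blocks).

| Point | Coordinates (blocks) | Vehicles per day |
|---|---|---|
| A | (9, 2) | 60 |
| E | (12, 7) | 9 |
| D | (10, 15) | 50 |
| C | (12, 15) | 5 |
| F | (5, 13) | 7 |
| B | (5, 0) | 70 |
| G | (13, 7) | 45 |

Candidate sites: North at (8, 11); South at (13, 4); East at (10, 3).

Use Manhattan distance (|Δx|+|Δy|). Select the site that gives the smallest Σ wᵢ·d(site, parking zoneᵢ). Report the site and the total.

Total weighted distance at each candidate:
  North (8, 11): total = 2432
  South (13, 4): total = 2250
  East (10, 3): total = 1824
Minimum is at East with total 1824 blocks.

East, total 1824 blocks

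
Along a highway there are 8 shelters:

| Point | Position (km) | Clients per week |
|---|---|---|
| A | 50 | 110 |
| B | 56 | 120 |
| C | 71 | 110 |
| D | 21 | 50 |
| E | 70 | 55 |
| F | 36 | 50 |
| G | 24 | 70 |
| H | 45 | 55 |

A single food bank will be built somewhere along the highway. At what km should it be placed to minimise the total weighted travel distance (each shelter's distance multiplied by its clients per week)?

For a sum of weighted absolute distances on a line, the optimum is the weighted median (not the mean). Total weight W = 620; half-weight = 310.
Sort by position and accumulate weight:
  km 21 (D, w=50) → cum 50
  km 24 (G, w=70) → cum 120
  km 36 (F, w=50) → cum 170
  km 45 (H, w=55) → cum 225
  km 50 (A, w=110) → cum 335  ≥ 310 → median here
  km 56 (B, w=120) → cum 455
  km 70 (E, w=55) → cum 510
  km 71 (C, w=110) → cum 620
Optimal location: km 50.

x = 50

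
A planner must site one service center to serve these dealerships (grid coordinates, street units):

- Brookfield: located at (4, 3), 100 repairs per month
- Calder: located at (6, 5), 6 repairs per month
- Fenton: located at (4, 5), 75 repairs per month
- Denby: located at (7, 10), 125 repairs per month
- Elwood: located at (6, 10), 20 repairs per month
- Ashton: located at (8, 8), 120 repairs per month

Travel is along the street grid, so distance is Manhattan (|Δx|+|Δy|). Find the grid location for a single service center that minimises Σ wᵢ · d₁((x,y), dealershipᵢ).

(7, 8)

Manhattan distance separates: Σwᵢ(|x−xᵢ|+|y−yᵢ|) = Σwᵢ|x−xᵢ| + Σwᵢ|y−yᵢ|, so x and y are optimised independently as 1-D weighted medians.
Total weight W = 446; half = 223.
x-coordinate, sorted with cumulative weight:
  x=4 (Brookfield, w=100) cum 100
  x=4 (Fenton, w=75) cum 175
  x=6 (Calder, w=6) cum 181
  x=6 (Elwood, w=20) cum 201
  x=7 (Denby, w=125) cum 326  ← median
  x=8 (Ashton, w=120) cum 446
⇒ x* = 7
y-coordinate, sorted with cumulative weight:
  y=3 (Brookfield, w=100) cum 100
  y=5 (Calder, w=6) cum 106
  y=5 (Fenton, w=75) cum 181
  y=8 (Ashton, w=120) cum 301  ← median
  y=10 (Denby, w=125) cum 426
  y=10 (Elwood, w=20) cum 446
⇒ y* = 8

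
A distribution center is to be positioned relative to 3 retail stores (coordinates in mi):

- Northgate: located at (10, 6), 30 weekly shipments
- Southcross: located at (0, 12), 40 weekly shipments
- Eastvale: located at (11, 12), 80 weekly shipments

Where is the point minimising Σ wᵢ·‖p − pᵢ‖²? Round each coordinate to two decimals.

(7.87, 10.80)

The minimiser of Σwᵢ‖p−pᵢ‖² is the weighted centroid p* = (Σwᵢpᵢ)/(Σwᵢ).
Σwᵢ = 150.
Σwᵢxᵢ = 30·10 + 40·0 + 80·11 = 1180.
Σwᵢyᵢ = 30·6 + 40·12 + 80·12 = 1620.
x* = 1180/150 = 7.87, y* = 1620/150 = 10.80.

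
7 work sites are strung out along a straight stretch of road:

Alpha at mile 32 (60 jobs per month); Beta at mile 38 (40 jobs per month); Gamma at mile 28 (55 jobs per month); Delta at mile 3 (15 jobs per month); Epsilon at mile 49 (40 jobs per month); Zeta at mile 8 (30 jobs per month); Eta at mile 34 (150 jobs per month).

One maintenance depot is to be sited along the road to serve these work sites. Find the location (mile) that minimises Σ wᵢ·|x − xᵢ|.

x = 34

For a sum of weighted absolute distances on a line, the optimum is the weighted median (not the mean). Total weight W = 390; half-weight = 195.
Sort by position and accumulate weight:
  mile 3 (Delta, w=15) → cum 15
  mile 8 (Zeta, w=30) → cum 45
  mile 28 (Gamma, w=55) → cum 100
  mile 32 (Alpha, w=60) → cum 160
  mile 34 (Eta, w=150) → cum 310  ≥ 195 → median here
  mile 38 (Beta, w=40) → cum 350
  mile 49 (Epsilon, w=40) → cum 390
Optimal location: mile 34.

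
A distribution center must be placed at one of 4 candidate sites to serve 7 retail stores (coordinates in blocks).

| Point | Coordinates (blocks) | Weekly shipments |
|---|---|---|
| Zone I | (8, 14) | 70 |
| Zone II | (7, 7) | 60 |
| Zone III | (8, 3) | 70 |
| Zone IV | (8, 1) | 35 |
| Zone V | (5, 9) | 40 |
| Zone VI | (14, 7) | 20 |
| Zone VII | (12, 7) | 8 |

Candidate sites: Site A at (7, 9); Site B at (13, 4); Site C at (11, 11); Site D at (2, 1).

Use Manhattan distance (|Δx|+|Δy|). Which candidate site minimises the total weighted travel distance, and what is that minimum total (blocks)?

Total weighted distance at each candidate:
  Site A (7, 9): total = 1661
  Site B (13, 4): total = 2922
  Site C (11, 11): total = 2625
  Site D (2, 1): total = 3688
Minimum is at Site A with total 1661 blocks.

Site A, total 1661 blocks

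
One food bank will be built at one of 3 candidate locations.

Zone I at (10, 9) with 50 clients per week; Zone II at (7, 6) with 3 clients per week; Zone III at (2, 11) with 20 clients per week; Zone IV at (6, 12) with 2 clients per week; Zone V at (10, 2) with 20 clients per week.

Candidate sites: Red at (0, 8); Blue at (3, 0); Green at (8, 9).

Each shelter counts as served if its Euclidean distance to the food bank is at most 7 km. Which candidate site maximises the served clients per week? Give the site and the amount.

Coverage radius r = 7 km; a point is covered iff (Δx)²+(Δy)² ≤ 7² = 49.
  Red (0, 8): covers {Zone III} → 20
  Blue (3, 0): covers {none} → 0
  Green (8, 9): covers {Zone I, Zone II, Zone III, Zone IV} → 75
Maximum coverage at Green: 75 clients per week.

Green, covering 75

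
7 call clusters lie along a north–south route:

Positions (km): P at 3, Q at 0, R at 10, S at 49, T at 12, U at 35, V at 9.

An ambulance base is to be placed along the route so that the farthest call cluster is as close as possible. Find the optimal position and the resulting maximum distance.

location 24.5, max distance 24.5

The 1-center on a line is the midpoint of the two extreme points: leftmost at 0, rightmost at 49.
Optimal location = (0 + 49)/2 = 24.5; maximum distance = (49 − 0)/2 = 24.5.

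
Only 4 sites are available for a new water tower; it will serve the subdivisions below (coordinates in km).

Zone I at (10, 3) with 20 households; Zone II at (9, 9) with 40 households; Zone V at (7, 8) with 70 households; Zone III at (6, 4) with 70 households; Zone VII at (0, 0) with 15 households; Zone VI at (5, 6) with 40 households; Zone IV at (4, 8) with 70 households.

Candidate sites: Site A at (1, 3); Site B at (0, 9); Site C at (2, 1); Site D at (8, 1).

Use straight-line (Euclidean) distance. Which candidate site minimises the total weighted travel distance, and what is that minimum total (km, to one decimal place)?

Total weighted distance at each candidate:
  Site A (1, 3): total = 2139.2
  Site B (0, 9): total = 2291.8
  Site C (2, 1): total = 2318.7
  Site D (8, 1): total = 2045.0
Minimum is at Site D with total 2045.0 km.

Site D, total 2045.0 km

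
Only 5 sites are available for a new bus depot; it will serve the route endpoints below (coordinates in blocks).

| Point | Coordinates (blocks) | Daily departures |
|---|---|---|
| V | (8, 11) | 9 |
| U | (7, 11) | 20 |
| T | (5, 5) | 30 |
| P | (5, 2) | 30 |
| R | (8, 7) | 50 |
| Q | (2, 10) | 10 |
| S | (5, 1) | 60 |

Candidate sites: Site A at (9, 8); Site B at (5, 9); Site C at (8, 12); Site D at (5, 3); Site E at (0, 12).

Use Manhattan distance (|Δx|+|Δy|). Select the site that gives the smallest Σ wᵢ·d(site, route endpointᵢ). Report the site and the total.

Site D, total 959 blocks

Total weighted distance at each candidate:
  Site A (9, 8): total = 1496
  Site B (5, 9): total = 1225
  Site C (8, 12): total = 1909
  Site D (5, 3): total = 959
  Site E (0, 12): total = 2701
Minimum is at Site D with total 959 blocks.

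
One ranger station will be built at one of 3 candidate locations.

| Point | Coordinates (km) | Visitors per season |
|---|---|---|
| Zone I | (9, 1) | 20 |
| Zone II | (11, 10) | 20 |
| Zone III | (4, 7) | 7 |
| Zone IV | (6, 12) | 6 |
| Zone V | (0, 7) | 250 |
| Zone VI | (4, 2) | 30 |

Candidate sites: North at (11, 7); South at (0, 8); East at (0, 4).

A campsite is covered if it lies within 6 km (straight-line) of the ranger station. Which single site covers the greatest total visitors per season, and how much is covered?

Coverage radius r = 6 km; a point is covered iff (Δx)²+(Δy)² ≤ 6² = 36.
  North (11, 7): covers {Zone II} → 20
  South (0, 8): covers {Zone III, Zone V} → 257
  East (0, 4): covers {Zone III, Zone V, Zone VI} → 287
Maximum coverage at East: 287 visitors per season.

East, covering 287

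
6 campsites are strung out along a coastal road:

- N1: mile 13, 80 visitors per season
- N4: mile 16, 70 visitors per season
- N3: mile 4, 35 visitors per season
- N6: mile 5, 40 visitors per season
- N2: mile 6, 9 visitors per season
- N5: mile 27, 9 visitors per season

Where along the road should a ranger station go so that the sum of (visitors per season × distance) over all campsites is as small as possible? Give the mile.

x = 13

For a sum of weighted absolute distances on a line, the optimum is the weighted median (not the mean). Total weight W = 243; half-weight = 121.5.
Sort by position and accumulate weight:
  mile 4 (N3, w=35) → cum 35
  mile 5 (N6, w=40) → cum 75
  mile 6 (N2, w=9) → cum 84
  mile 13 (N1, w=80) → cum 164  ≥ 121.5 → median here
  mile 16 (N4, w=70) → cum 234
  mile 27 (N5, w=9) → cum 243
Optimal location: mile 13.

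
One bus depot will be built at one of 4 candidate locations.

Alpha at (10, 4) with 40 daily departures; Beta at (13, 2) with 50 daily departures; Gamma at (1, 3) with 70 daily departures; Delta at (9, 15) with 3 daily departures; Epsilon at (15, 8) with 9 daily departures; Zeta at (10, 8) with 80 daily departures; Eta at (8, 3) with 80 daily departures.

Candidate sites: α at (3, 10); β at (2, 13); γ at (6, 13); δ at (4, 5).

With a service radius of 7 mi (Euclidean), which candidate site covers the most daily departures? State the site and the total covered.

δ, covering 270

Coverage radius r = 7 mi; a point is covered iff (Δx)²+(Δy)² ≤ 7² = 49.
  α (3, 10): covers {none} → 0
  β (2, 13): covers {none} → 0
  γ (6, 13): covers {Delta, Zeta} → 83
  δ (4, 5): covers {Alpha, Gamma, Zeta, Eta} → 270
Maximum coverage at δ: 270 daily departures.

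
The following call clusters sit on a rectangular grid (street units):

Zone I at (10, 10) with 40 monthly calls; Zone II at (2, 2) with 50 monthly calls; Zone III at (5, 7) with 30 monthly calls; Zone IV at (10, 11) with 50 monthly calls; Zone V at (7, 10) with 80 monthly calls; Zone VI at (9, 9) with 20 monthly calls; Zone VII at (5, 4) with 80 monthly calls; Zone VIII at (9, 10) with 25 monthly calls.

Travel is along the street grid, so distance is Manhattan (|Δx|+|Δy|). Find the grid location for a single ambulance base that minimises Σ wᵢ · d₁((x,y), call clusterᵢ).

(7, 10)

Manhattan distance separates: Σwᵢ(|x−xᵢ|+|y−yᵢ|) = Σwᵢ|x−xᵢ| + Σwᵢ|y−yᵢ|, so x and y are optimised independently as 1-D weighted medians.
Total weight W = 375; half = 187.5.
x-coordinate, sorted with cumulative weight:
  x=2 (Zone II, w=50) cum 50
  x=5 (Zone III, w=30) cum 80
  x=5 (Zone VII, w=80) cum 160
  x=7 (Zone V, w=80) cum 240  ← median
  x=9 (Zone VI, w=20) cum 260
  x=9 (Zone VIII, w=25) cum 285
  x=10 (Zone I, w=40) cum 325
  x=10 (Zone IV, w=50) cum 375
⇒ x* = 7
y-coordinate, sorted with cumulative weight:
  y=2 (Zone II, w=50) cum 50
  y=4 (Zone VII, w=80) cum 130
  y=7 (Zone III, w=30) cum 160
  y=9 (Zone VI, w=20) cum 180
  y=10 (Zone I, w=40) cum 220  ← median
  y=10 (Zone V, w=80) cum 300
  y=10 (Zone VIII, w=25) cum 325
  y=11 (Zone IV, w=50) cum 375
⇒ y* = 10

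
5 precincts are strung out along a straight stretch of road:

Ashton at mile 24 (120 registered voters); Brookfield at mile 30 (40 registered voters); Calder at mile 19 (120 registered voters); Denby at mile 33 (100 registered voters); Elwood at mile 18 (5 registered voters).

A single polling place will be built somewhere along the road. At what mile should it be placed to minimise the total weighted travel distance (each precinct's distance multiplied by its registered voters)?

For a sum of weighted absolute distances on a line, the optimum is the weighted median (not the mean). Total weight W = 385; half-weight = 192.5.
Sort by position and accumulate weight:
  mile 18 (Elwood, w=5) → cum 5
  mile 19 (Calder, w=120) → cum 125
  mile 24 (Ashton, w=120) → cum 245  ≥ 192.5 → median here
  mile 30 (Brookfield, w=40) → cum 285
  mile 33 (Denby, w=100) → cum 385
Optimal location: mile 24.

x = 24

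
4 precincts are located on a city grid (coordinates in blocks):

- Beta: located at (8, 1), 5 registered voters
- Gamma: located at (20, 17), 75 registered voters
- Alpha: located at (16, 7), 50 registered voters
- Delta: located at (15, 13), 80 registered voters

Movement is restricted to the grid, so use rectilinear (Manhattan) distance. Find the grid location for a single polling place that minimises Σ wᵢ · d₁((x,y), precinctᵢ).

(16, 13)

Manhattan distance separates: Σwᵢ(|x−xᵢ|+|y−yᵢ|) = Σwᵢ|x−xᵢ| + Σwᵢ|y−yᵢ|, so x and y are optimised independently as 1-D weighted medians.
Total weight W = 210; half = 105.
x-coordinate, sorted with cumulative weight:
  x=8 (Beta, w=5) cum 5
  x=15 (Delta, w=80) cum 85
  x=16 (Alpha, w=50) cum 135  ← median
  x=20 (Gamma, w=75) cum 210
⇒ x* = 16
y-coordinate, sorted with cumulative weight:
  y=1 (Beta, w=5) cum 5
  y=7 (Alpha, w=50) cum 55
  y=13 (Delta, w=80) cum 135  ← median
  y=17 (Gamma, w=75) cum 210
⇒ y* = 13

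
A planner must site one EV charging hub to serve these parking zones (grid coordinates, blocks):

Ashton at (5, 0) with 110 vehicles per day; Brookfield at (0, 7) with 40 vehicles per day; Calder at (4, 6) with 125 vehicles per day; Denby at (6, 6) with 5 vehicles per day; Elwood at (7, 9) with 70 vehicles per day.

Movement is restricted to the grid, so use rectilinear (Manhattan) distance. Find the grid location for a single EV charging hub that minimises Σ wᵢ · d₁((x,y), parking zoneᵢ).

(5, 6)

Manhattan distance separates: Σwᵢ(|x−xᵢ|+|y−yᵢ|) = Σwᵢ|x−xᵢ| + Σwᵢ|y−yᵢ|, so x and y are optimised independently as 1-D weighted medians.
Total weight W = 350; half = 175.
x-coordinate, sorted with cumulative weight:
  x=0 (Brookfield, w=40) cum 40
  x=4 (Calder, w=125) cum 165
  x=5 (Ashton, w=110) cum 275  ← median
  x=6 (Denby, w=5) cum 280
  x=7 (Elwood, w=70) cum 350
⇒ x* = 5
y-coordinate, sorted with cumulative weight:
  y=0 (Ashton, w=110) cum 110
  y=6 (Calder, w=125) cum 235  ← median
  y=6 (Denby, w=5) cum 240
  y=7 (Brookfield, w=40) cum 280
  y=9 (Elwood, w=70) cum 350
⇒ y* = 6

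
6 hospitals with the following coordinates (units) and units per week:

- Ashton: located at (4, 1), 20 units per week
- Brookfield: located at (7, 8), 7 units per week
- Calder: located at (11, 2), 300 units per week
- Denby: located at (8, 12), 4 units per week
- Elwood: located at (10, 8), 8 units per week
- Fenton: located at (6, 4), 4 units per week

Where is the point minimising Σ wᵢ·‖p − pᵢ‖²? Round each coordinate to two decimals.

(10.39, 2.34)

The minimiser of Σwᵢ‖p−pᵢ‖² is the weighted centroid p* = (Σwᵢpᵢ)/(Σwᵢ).
Σwᵢ = 343.
Σwᵢxᵢ = 20·4 + 7·7 + 300·11 + 4·8 + 8·10 + 4·6 = 3565.
Σwᵢyᵢ = 20·1 + 7·8 + 300·2 + 4·12 + 8·8 + 4·4 = 804.
x* = 3565/343 = 10.39, y* = 804/343 = 2.34.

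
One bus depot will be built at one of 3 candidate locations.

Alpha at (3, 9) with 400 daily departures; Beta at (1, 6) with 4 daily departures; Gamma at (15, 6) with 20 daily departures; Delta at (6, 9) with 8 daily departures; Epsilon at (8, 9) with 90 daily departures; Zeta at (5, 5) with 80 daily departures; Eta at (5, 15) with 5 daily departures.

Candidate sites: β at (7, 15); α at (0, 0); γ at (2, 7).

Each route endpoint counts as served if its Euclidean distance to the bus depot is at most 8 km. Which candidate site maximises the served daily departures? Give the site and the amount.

Coverage radius r = 8 km; a point is covered iff (Δx)²+(Δy)² ≤ 8² = 64.
  β (7, 15): covers {Alpha, Delta, Epsilon, Eta} → 503
  α (0, 0): covers {Beta, Zeta} → 84
  γ (2, 7): covers {Alpha, Beta, Delta, Epsilon, Zeta} → 582
Maximum coverage at γ: 582 daily departures.

γ, covering 582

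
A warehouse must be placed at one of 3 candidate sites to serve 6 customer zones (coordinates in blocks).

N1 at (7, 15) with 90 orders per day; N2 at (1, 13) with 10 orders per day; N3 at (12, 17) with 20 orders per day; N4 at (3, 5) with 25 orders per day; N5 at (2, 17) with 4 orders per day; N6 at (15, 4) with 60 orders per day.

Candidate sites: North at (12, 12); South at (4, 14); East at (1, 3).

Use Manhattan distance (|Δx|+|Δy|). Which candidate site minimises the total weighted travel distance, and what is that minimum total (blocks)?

North, total 2060 blocks

Total weighted distance at each candidate:
  North (12, 12): total = 2060
  South (4, 14): total = 2150
  East (1, 3): total = 3280
Minimum is at North with total 2060 blocks.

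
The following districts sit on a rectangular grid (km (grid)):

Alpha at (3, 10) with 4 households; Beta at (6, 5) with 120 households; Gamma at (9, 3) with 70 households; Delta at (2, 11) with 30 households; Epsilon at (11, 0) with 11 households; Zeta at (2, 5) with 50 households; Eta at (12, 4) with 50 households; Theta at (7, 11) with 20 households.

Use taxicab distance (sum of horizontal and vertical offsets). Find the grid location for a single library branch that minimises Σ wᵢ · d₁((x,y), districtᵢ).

Manhattan distance separates: Σwᵢ(|x−xᵢ|+|y−yᵢ|) = Σwᵢ|x−xᵢ| + Σwᵢ|y−yᵢ|, so x and y are optimised independently as 1-D weighted medians.
Total weight W = 355; half = 177.5.
x-coordinate, sorted with cumulative weight:
  x=2 (Delta, w=30) cum 30
  x=2 (Zeta, w=50) cum 80
  x=3 (Alpha, w=4) cum 84
  x=6 (Beta, w=120) cum 204  ← median
  x=7 (Theta, w=20) cum 224
  x=9 (Gamma, w=70) cum 294
  x=11 (Epsilon, w=11) cum 305
  x=12 (Eta, w=50) cum 355
⇒ x* = 6
y-coordinate, sorted with cumulative weight:
  y=0 (Epsilon, w=11) cum 11
  y=3 (Gamma, w=70) cum 81
  y=4 (Eta, w=50) cum 131
  y=5 (Beta, w=120) cum 251  ← median
  y=5 (Zeta, w=50) cum 301
  y=10 (Alpha, w=4) cum 305
  y=11 (Delta, w=30) cum 335
  y=11 (Theta, w=20) cum 355
⇒ y* = 5

(6, 5)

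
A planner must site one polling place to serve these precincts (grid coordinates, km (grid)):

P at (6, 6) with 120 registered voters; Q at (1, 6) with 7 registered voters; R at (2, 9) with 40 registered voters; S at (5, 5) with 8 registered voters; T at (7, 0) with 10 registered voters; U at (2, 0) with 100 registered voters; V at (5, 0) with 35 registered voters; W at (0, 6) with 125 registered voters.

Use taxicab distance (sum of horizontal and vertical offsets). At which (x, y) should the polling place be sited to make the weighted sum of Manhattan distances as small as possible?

Manhattan distance separates: Σwᵢ(|x−xᵢ|+|y−yᵢ|) = Σwᵢ|x−xᵢ| + Σwᵢ|y−yᵢ|, so x and y are optimised independently as 1-D weighted medians.
Total weight W = 445; half = 222.5.
x-coordinate, sorted with cumulative weight:
  x=0 (W, w=125) cum 125
  x=1 (Q, w=7) cum 132
  x=2 (R, w=40) cum 172
  x=2 (U, w=100) cum 272  ← median
  x=5 (S, w=8) cum 280
  x=5 (V, w=35) cum 315
  x=6 (P, w=120) cum 435
  x=7 (T, w=10) cum 445
⇒ x* = 2
y-coordinate, sorted with cumulative weight:
  y=0 (T, w=10) cum 10
  y=0 (U, w=100) cum 110
  y=0 (V, w=35) cum 145
  y=5 (S, w=8) cum 153
  y=6 (P, w=120) cum 273  ← median
  y=6 (Q, w=7) cum 280
  y=6 (W, w=125) cum 405
  y=9 (R, w=40) cum 445
⇒ y* = 6

(2, 6)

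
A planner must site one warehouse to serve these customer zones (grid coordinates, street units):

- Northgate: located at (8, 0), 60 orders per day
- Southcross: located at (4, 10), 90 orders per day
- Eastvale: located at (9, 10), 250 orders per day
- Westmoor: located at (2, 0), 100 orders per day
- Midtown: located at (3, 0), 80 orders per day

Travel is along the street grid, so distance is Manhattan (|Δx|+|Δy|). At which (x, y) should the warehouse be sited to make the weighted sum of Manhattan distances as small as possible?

Manhattan distance separates: Σwᵢ(|x−xᵢ|+|y−yᵢ|) = Σwᵢ|x−xᵢ| + Σwᵢ|y−yᵢ|, so x and y are optimised independently as 1-D weighted medians.
Total weight W = 580; half = 290.
x-coordinate, sorted with cumulative weight:
  x=2 (Westmoor, w=100) cum 100
  x=3 (Midtown, w=80) cum 180
  x=4 (Southcross, w=90) cum 270
  x=8 (Northgate, w=60) cum 330  ← median
  x=9 (Eastvale, w=250) cum 580
⇒ x* = 8
y-coordinate, sorted with cumulative weight:
  y=0 (Northgate, w=60) cum 60
  y=0 (Westmoor, w=100) cum 160
  y=0 (Midtown, w=80) cum 240
  y=10 (Southcross, w=90) cum 330  ← median
  y=10 (Eastvale, w=250) cum 580
⇒ y* = 10

(8, 10)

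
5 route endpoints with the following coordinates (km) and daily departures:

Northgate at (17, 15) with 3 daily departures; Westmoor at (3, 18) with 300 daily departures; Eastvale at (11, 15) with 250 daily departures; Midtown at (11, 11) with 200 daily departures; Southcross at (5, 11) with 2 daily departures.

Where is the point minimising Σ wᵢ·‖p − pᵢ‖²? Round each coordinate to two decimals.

The minimiser of Σwᵢ‖p−pᵢ‖² is the weighted centroid p* = (Σwᵢpᵢ)/(Σwᵢ).
Σwᵢ = 755.
Σwᵢxᵢ = 3·17 + 300·3 + 250·11 + 200·11 + 2·5 = 5911.
Σwᵢyᵢ = 3·15 + 300·18 + 250·15 + 200·11 + 2·11 = 11417.
x* = 5911/755 = 7.83, y* = 11417/755 = 15.12.

(7.83, 15.12)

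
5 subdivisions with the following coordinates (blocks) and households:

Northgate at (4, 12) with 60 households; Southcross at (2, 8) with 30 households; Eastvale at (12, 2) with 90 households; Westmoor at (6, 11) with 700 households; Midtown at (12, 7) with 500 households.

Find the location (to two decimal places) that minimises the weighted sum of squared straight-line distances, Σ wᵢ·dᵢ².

(8.39, 8.94)

The minimiser of Σwᵢ‖p−pᵢ‖² is the weighted centroid p* = (Σwᵢpᵢ)/(Σwᵢ).
Σwᵢ = 1380.
Σwᵢxᵢ = 60·4 + 30·2 + 90·12 + 700·6 + 500·12 = 11580.
Σwᵢyᵢ = 60·12 + 30·8 + 90·2 + 700·11 + 500·7 = 12340.
x* = 11580/1380 = 8.39, y* = 12340/1380 = 8.94.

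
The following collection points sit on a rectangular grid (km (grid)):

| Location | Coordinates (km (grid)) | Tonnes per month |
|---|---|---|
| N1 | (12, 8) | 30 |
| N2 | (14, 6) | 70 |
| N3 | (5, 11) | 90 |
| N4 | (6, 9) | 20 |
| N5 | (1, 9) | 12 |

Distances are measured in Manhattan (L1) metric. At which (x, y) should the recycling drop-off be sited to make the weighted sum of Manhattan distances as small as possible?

(6, 9)

Manhattan distance separates: Σwᵢ(|x−xᵢ|+|y−yᵢ|) = Σwᵢ|x−xᵢ| + Σwᵢ|y−yᵢ|, so x and y are optimised independently as 1-D weighted medians.
Total weight W = 222; half = 111.
x-coordinate, sorted with cumulative weight:
  x=1 (N5, w=12) cum 12
  x=5 (N3, w=90) cum 102
  x=6 (N4, w=20) cum 122  ← median
  x=12 (N1, w=30) cum 152
  x=14 (N2, w=70) cum 222
⇒ x* = 6
y-coordinate, sorted with cumulative weight:
  y=6 (N2, w=70) cum 70
  y=8 (N1, w=30) cum 100
  y=9 (N4, w=20) cum 120  ← median
  y=9 (N5, w=12) cum 132
  y=11 (N3, w=90) cum 222
⇒ y* = 9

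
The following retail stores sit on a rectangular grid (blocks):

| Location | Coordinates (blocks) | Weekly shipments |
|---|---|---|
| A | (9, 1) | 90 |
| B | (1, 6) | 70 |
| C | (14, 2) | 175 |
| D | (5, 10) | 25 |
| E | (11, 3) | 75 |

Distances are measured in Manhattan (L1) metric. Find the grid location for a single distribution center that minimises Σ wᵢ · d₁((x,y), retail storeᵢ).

(11, 2)

Manhattan distance separates: Σwᵢ(|x−xᵢ|+|y−yᵢ|) = Σwᵢ|x−xᵢ| + Σwᵢ|y−yᵢ|, so x and y are optimised independently as 1-D weighted medians.
Total weight W = 435; half = 217.5.
x-coordinate, sorted with cumulative weight:
  x=1 (B, w=70) cum 70
  x=5 (D, w=25) cum 95
  x=9 (A, w=90) cum 185
  x=11 (E, w=75) cum 260  ← median
  x=14 (C, w=175) cum 435
⇒ x* = 11
y-coordinate, sorted with cumulative weight:
  y=1 (A, w=90) cum 90
  y=2 (C, w=175) cum 265  ← median
  y=3 (E, w=75) cum 340
  y=6 (B, w=70) cum 410
  y=10 (D, w=25) cum 435
⇒ y* = 2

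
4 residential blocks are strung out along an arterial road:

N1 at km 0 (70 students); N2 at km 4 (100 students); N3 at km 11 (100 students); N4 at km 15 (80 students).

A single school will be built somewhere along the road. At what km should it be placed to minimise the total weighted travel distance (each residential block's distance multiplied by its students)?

For a sum of weighted absolute distances on a line, the optimum is the weighted median (not the mean). Total weight W = 350; half-weight = 175.
Sort by position and accumulate weight:
  km 0 (N1, w=70) → cum 70
  km 4 (N2, w=100) → cum 170
  km 11 (N3, w=100) → cum 270  ≥ 175 → median here
  km 15 (N4, w=80) → cum 350
Optimal location: km 11.

x = 11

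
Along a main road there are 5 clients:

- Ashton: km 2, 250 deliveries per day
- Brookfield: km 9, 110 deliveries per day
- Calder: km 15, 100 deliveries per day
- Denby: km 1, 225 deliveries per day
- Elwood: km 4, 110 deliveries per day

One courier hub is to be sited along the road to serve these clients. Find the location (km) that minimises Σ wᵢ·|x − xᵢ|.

x = 2

For a sum of weighted absolute distances on a line, the optimum is the weighted median (not the mean). Total weight W = 795; half-weight = 397.5.
Sort by position and accumulate weight:
  km 1 (Denby, w=225) → cum 225
  km 2 (Ashton, w=250) → cum 475  ≥ 397.5 → median here
  km 4 (Elwood, w=110) → cum 585
  km 9 (Brookfield, w=110) → cum 695
  km 15 (Calder, w=100) → cum 795
Optimal location: km 2.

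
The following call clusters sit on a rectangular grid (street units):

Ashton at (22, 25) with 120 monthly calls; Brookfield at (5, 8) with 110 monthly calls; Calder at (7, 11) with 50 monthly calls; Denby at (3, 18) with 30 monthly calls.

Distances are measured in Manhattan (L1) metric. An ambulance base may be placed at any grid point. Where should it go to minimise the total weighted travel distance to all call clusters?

Manhattan distance separates: Σwᵢ(|x−xᵢ|+|y−yᵢ|) = Σwᵢ|x−xᵢ| + Σwᵢ|y−yᵢ|, so x and y are optimised independently as 1-D weighted medians.
Total weight W = 310; half = 155.
x-coordinate, sorted with cumulative weight:
  x=3 (Denby, w=30) cum 30
  x=5 (Brookfield, w=110) cum 140
  x=7 (Calder, w=50) cum 190  ← median
  x=22 (Ashton, w=120) cum 310
⇒ x* = 7
y-coordinate, sorted with cumulative weight:
  y=8 (Brookfield, w=110) cum 110
  y=11 (Calder, w=50) cum 160  ← median
  y=18 (Denby, w=30) cum 190
  y=25 (Ashton, w=120) cum 310
⇒ y* = 11

(7, 11)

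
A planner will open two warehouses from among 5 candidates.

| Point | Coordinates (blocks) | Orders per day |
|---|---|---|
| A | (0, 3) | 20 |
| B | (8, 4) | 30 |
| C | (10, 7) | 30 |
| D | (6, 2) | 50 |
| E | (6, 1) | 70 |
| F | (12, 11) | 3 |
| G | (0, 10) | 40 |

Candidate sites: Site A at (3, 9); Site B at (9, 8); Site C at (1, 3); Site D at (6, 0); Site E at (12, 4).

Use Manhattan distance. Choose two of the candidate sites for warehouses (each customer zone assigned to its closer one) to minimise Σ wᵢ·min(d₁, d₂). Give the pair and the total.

{Site A, Site D}, total 993

Evaluate every pair (each demand assigned to the nearer of the two):
  {Site A, Site D}: total = 993
  {Site B, Site D}: total = 1018
  {Site C, Site D}: total = 1071
  {Site D, Site E}: total = 1281
  {Site B, Site C}: total = 1358
  {Site C, Site E}: total = 1421
  {Site A, Site C}: total = 1513
  {Site A, Site E}: total = 1661
  {Site A, Site B}: total = 1718
  {Site B, Site E}: total = 1928
Best pair: {Site A, Site D} with total 993.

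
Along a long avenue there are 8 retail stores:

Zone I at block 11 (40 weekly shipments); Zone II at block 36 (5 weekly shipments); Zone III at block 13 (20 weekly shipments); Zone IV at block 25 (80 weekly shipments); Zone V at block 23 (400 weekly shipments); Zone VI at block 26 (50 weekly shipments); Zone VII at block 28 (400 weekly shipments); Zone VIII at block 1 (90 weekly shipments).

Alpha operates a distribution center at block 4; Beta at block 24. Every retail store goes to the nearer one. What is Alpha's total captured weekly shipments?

The indifferent point is the midpoint (4+24)/2 = 14; retail stores left of it (closer to Alpha at 4) go to Alpha, those right go to Beta.
  Zone VIII at 1 (w=90) → Alpha
  Zone I at 11 (w=40) → Alpha
  Zone III at 13 (w=20) → Alpha
  Zone V at 23 (w=400) → Beta
  Zone IV at 25 (w=80) → Beta
  Zone VI at 26 (w=50) → Beta
  Zone VII at 28 (w=400) → Beta
  Zone II at 36 (w=5) → Beta
Alpha captures 150; Beta captures 935.

150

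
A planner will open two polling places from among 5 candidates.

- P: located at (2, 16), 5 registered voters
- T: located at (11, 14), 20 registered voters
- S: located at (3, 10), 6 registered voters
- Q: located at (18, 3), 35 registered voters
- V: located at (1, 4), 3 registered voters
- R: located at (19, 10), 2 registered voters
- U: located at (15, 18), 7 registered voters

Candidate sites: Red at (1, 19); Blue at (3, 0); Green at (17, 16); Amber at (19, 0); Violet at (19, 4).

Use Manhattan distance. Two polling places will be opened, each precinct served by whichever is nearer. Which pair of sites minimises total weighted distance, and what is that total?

{Green, Violet}, total 519

Evaluate every pair (each demand assigned to the nearer of the two):
  {Green, Violet}: total = 519
  {Green, Amber}: total = 605
  {Red, Violet}: total = 618
  {Red, Amber}: total = 696
  {Blue, Violet}: total = 731
  {Red, Green}: total = 825
  {Blue, Green}: total = 847
  {Amber, Violet}: total = 899
  {Blue, Amber}: total = 917
  {Red, Blue}: total = 1185
Best pair: {Green, Violet} with total 519.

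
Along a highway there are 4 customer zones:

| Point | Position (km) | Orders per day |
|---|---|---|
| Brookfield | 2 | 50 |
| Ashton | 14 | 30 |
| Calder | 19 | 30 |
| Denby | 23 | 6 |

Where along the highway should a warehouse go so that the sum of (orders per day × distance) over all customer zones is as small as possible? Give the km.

For a sum of weighted absolute distances on a line, the optimum is the weighted median (not the mean). Total weight W = 116; half-weight = 58.
Sort by position and accumulate weight:
  km 2 (Brookfield, w=50) → cum 50
  km 14 (Ashton, w=30) → cum 80  ≥ 58 → median here
  km 19 (Calder, w=30) → cum 110
  km 23 (Denby, w=6) → cum 116
Optimal location: km 14.

x = 14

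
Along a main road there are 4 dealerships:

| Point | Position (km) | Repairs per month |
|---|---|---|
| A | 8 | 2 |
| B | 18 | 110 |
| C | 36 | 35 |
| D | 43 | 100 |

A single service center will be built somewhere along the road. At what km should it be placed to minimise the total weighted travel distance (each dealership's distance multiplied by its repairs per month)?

For a sum of weighted absolute distances on a line, the optimum is the weighted median (not the mean). Total weight W = 247; half-weight = 123.5.
Sort by position and accumulate weight:
  km 8 (A, w=2) → cum 2
  km 18 (B, w=110) → cum 112
  km 36 (C, w=35) → cum 147  ≥ 123.5 → median here
  km 43 (D, w=100) → cum 247
Optimal location: km 36.

x = 36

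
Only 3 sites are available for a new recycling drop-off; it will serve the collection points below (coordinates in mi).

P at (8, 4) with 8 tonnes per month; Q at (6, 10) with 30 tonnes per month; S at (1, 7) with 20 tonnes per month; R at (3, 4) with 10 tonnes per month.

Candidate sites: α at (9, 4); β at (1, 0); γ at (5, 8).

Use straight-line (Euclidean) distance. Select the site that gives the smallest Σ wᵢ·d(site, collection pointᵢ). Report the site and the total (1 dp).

Total weighted distance at each candidate:
  α (9, 4): total = 440.1
  β (1, 0): total = 584.6
  γ (5, 8): total = 234.3
Minimum is at γ with total 234.3 mi.

γ, total 234.3 mi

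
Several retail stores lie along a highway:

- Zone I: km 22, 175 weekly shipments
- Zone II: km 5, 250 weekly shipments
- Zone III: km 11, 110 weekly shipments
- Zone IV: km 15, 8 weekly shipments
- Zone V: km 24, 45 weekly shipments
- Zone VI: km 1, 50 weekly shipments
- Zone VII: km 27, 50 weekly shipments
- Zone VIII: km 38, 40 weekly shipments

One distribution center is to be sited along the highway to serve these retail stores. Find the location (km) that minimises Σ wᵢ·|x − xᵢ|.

x = 11

For a sum of weighted absolute distances on a line, the optimum is the weighted median (not the mean). Total weight W = 728; half-weight = 364.
Sort by position and accumulate weight:
  km 1 (Zone VI, w=50) → cum 50
  km 5 (Zone II, w=250) → cum 300
  km 11 (Zone III, w=110) → cum 410  ≥ 364 → median here
  km 15 (Zone IV, w=8) → cum 418
  km 22 (Zone I, w=175) → cum 593
  km 24 (Zone V, w=45) → cum 638
  km 27 (Zone VII, w=50) → cum 688
  km 38 (Zone VIII, w=40) → cum 728
Optimal location: km 11.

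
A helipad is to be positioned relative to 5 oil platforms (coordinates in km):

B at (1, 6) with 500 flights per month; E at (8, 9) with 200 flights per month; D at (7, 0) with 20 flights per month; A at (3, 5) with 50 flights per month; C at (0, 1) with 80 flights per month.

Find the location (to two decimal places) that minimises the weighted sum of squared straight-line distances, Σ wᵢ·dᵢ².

The minimiser of Σwᵢ‖p−pᵢ‖² is the weighted centroid p* = (Σwᵢpᵢ)/(Σwᵢ).
Σwᵢ = 850.
Σwᵢxᵢ = 500·1 + 200·8 + 20·7 + 50·3 + 80·0 = 2390.
Σwᵢyᵢ = 500·6 + 200·9 + 20·0 + 50·5 + 80·1 = 5130.
x* = 2390/850 = 2.81, y* = 5130/850 = 6.04.

(2.81, 6.04)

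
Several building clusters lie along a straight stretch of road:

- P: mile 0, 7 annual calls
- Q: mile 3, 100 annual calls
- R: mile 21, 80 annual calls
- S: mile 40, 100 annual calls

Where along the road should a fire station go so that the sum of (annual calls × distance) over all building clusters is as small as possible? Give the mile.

For a sum of weighted absolute distances on a line, the optimum is the weighted median (not the mean). Total weight W = 287; half-weight = 143.5.
Sort by position and accumulate weight:
  mile 0 (P, w=7) → cum 7
  mile 3 (Q, w=100) → cum 107
  mile 21 (R, w=80) → cum 187  ≥ 143.5 → median here
  mile 40 (S, w=100) → cum 287
Optimal location: mile 21.

x = 21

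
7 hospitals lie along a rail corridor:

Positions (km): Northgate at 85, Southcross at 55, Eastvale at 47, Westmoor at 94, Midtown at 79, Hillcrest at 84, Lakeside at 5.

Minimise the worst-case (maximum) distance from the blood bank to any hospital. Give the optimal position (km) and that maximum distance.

The 1-center on a line is the midpoint of the two extreme points: leftmost at 5, rightmost at 94.
Optimal location = (5 + 94)/2 = 49.5; maximum distance = (94 − 5)/2 = 44.5.

location 49.5, max distance 44.5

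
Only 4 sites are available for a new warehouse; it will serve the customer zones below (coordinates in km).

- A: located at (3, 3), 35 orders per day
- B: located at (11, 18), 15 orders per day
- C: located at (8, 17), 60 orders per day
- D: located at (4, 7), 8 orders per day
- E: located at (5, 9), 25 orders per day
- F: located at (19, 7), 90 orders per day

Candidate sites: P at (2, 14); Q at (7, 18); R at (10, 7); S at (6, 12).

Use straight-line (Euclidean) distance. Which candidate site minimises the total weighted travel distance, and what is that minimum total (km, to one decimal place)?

R, total 2052.4 km

Total weighted distance at each candidate:
  P (2, 14): total = 2795.5
  Q (7, 18): total = 2475.0
  R (10, 7): total = 2052.4
  S (6, 12): total = 2148.0
Minimum is at R with total 2052.4 km.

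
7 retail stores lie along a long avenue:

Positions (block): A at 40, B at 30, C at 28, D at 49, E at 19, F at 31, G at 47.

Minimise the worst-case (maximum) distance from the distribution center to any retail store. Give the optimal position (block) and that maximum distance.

The 1-center on a line is the midpoint of the two extreme points: leftmost at 19, rightmost at 49.
Optimal location = (19 + 49)/2 = 34; maximum distance = (49 − 19)/2 = 15.

location 34, max distance 15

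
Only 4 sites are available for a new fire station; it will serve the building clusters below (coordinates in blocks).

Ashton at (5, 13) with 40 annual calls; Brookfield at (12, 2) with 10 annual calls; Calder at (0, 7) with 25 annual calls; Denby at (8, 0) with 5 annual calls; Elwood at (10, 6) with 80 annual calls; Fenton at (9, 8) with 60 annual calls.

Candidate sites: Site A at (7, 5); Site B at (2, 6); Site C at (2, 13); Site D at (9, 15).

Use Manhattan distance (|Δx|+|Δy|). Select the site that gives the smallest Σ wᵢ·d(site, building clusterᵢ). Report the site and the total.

Total weighted distance at each candidate:
  Site A (7, 5): total = 1355
  Site B (2, 6): total = 1855
  Site C (2, 13): total = 2545
  Site D (9, 15): total = 2125
Minimum is at Site A with total 1355 blocks.

Site A, total 1355 blocks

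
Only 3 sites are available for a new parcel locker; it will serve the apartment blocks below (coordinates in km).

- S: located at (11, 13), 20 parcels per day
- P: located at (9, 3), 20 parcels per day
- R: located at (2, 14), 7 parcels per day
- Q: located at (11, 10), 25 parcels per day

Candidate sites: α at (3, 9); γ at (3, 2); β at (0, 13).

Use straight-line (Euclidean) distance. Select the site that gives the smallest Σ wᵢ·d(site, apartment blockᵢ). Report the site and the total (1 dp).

Total weighted distance at each candidate:
  α (3, 9): total = 585.8
  γ (3, 2): total = 760.8
  β (0, 13): total = 789.8
Minimum is at α with total 585.8 km.

α, total 585.8 km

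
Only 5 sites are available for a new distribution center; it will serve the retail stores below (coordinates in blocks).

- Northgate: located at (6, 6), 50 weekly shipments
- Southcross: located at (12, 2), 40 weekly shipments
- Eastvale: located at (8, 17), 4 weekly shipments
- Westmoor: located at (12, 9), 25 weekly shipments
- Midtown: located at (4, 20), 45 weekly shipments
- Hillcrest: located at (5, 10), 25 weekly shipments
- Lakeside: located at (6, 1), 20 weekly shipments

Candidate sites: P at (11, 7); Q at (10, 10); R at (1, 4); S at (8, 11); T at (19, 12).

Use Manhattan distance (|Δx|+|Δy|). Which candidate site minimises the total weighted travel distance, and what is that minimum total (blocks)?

Total weighted distance at each candidate:
  P (11, 7): total = 2012
  Q (10, 10): total = 2016
  R (1, 4): total = 2615
  S (8, 11): total = 1969
  T (19, 12): total = 3859
Minimum is at S with total 1969 blocks.

S, total 1969 blocks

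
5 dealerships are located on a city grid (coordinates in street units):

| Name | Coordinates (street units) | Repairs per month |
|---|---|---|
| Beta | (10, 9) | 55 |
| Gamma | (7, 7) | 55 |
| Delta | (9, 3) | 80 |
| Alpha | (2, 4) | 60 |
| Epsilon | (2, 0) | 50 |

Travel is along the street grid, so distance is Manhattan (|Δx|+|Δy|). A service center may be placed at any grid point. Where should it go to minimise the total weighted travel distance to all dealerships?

Manhattan distance separates: Σwᵢ(|x−xᵢ|+|y−yᵢ|) = Σwᵢ|x−xᵢ| + Σwᵢ|y−yᵢ|, so x and y are optimised independently as 1-D weighted medians.
Total weight W = 300; half = 150.
x-coordinate, sorted with cumulative weight:
  x=2 (Alpha, w=60) cum 60
  x=2 (Epsilon, w=50) cum 110
  x=7 (Gamma, w=55) cum 165  ← median
  x=9 (Delta, w=80) cum 245
  x=10 (Beta, w=55) cum 300
⇒ x* = 7
y-coordinate, sorted with cumulative weight:
  y=0 (Epsilon, w=50) cum 50
  y=3 (Delta, w=80) cum 130
  y=4 (Alpha, w=60) cum 190  ← median
  y=7 (Gamma, w=55) cum 245
  y=9 (Beta, w=55) cum 300
⇒ y* = 4

(7, 4)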